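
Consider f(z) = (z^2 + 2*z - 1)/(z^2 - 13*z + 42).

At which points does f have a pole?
{6, 7}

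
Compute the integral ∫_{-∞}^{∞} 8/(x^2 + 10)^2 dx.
Let f(z) = 8/(z^2 + 10)^2. The denominator has no real zeros and deg Q - deg P = 4 ≥ 2, so the integral of f over the upper semicircle |z| = R tends to 0 as R → ∞. Closing the contour in the upper half-plane,
  ∫_{-∞}^{∞} f(x) dx = 2πi · Σ Res(f, z_k)  over the poles with Im z_k > 0.

Zeros of the denominator: z^2 + 10 = 0 gives z = ±sqrt(10)*I.
Upper half-plane: z = sqrt(10)*I (a pole of order 2).

Write f(z) = g(z)/(z - sqrt(10)*I)^2 with g(z) = 8/(z + sqrt(10)*I)^2. For a double pole, Res(f, z₀) = g'(z₀):
  g'(z) = -16/(z + sqrt(10)*I)^3
  Res(f, sqrt(10)*I) = g'(sqrt(10)*I) = -sqrt(10)*I/50

∫_{-∞}^{∞} f(x) dx = 2πi · (-sqrt(10)*I/50) = sqrt(10)*pi/25

Final answer: sqrt(10)*pi/25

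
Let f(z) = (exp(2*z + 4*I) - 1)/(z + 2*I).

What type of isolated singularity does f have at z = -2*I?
Let u = z + 2*I. The exponent is 2*z + 4*I = 2u, so
  f = (e^(2u) - 1)/u = ((2u) + (2u)^2/2 + (2u)^3/6 + ...)/u = 2 + (2)*u + (4/3)*u^2 + ...
The Laurent expansion about u = 0 has no negative powers; equivalently lim_{z→-2*I} f(z) = 2 exists and is finite.
So the singularity is removable.

Final answer: removable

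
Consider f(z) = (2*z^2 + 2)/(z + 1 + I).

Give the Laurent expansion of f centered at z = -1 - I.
Put w = z - (-1 - I), i.e. z = w - 1 - I. The denominator is w, so it suffices to rewrite the numerator in powers of w.

P(z) = 2*z^2 + 2
P(w - 1 - I) = 2 + 4*I + (-4 - 4*I)*w + 2*w^2

Dividing each term by w:
  f = (2 + 4*I)/w - 4 - 4*I + 2*w

Substituting back w = z + 1 + I:
  f(z) = (2 + 4*I)/(z + 1 + I) - 4 - 4*I + 2*(z + 1 + I)

The series is finite because the numerator is a polynomial; the negative powers form the principal part, and the coefficient of 1/(z + 1 + I) gives Res(f, -1 - I) = 2 + 4*I.

Final answer: (2 + 4*I)/(z + 1 + I) - 4 - 4*I + 2*(z + 1 + I)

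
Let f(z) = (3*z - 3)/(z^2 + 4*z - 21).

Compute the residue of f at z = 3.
3/5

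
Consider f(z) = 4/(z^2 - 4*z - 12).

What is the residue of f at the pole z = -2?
Write f(z) = P(z)/Q(z) with P(z) = 4 and Q(z) = z^2 - 4*z - 12.
The denominator factors as Q(z) = (z + 2)*(z - 6), so z = -2 is a simple zero of Q and P is analytic there; z = -2 is therefore a simple pole and
  Res(f, z₀) = P(z₀)/Q'(z₀).

Q'(z) = 2*z - 4, so Q'(-2) = -8.
P(-2) = 4.

Res(f, -2) = (4)/(-8) = -1/2

Final answer: -1/2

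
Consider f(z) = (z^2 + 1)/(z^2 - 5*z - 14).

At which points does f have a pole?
{-2, 7}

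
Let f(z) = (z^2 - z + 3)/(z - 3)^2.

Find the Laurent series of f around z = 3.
Put w = z - (3), i.e. z = w + 3. The denominator is w^2, so it suffices to rewrite the numerator in powers of w.

P(z) = z^2 - z + 3
P(w + 3) = 9 + 5*w + w^2

Dividing each term by w^2:
  f = 9/w^2 + 5/w + 1

Substituting back w = z - 3:
  f(z) = 9/(z - 3)^2 + 5/(z - 3) + 1

The series is finite because the numerator is a polynomial; the negative powers form the principal part, and the coefficient of 1/(z - 3) gives Res(f, 3) = 5.

Final answer: 9/(z - 3)^2 + 5/(z - 3) + 1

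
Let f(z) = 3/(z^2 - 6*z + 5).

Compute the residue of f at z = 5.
Write f(z) = P(z)/Q(z) with P(z) = 3 and Q(z) = z^2 - 6*z + 5.
The denominator factors as Q(z) = (z - 5)*(z - 1), so z = 5 is a simple zero of Q and P is analytic there; z = 5 is therefore a simple pole and
  Res(f, z₀) = P(z₀)/Q'(z₀).

Q'(z) = 2*z - 6, so Q'(5) = 4.
P(5) = 3.

Res(f, 5) = (3)/(4) = 3/4

Final answer: 3/4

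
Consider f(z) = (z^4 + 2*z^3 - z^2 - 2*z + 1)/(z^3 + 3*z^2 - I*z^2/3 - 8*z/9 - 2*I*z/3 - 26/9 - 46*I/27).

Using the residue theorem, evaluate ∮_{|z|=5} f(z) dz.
By the residue theorem, ∮_C f(z) dz = 2πi · (sum of the residues of f at the poles inside |z| = 5).

The denominator factors as (z - 1 - I/3)*(z + 1 + I/3)*(z + 3 - I/3), so the singularities of f are simple poles at z = 1 + I/3, z = -1 - I/3, z = -3 + I/3.
  |1 + I/3|² = 10/9 < 25 = 5², so this pole is inside the contour.
  |-1 - I/3|² = 10/9 < 25 = 5², so this pole is inside the contour.
  |-3 + I/3|² = 82/9 < 25 = 5², so this pole is inside the contour.

With P(z) = z^4 + 2*z^3 - z^2 - 2*z + 1 and Q(z) = z^3 + 3*z^2 - I*z^2/3 - 8*z/9 - 2*I*z/3 - 26/9 - 46*I/27, each pole is simple, so Res(f, z₀) = P(z₀)/Q'(z₀) with Q'(z) = 3*z^2 + 6*z - 2*I*z/3 - 8/9 - 2*I/3.
  Res(f, 1 + I/3) = P(1 + I/3)/Q'(1 + I/3) = (-17/81 + 16*I/9)/(8 + 8*I/3) = 31/720 + 449*I/2160
  Res(f, -1 - I/3) = P(-1 - I/3)/Q'(-1 - I/3) = (91/81 - 20*I/27)/(-40/9) = -91/360 + I/6
  Res(f, -3 + I/3) = P(-3 + I/3)/Q'(-3 + I/3) = (1711/81 - 440*I/27)/(8 - 8*I/3) = 239/80 - 2249*I/2160

Sum of residues inside C: 25/9 - 2*I/3
∮_C f(z) dz = 2πi · (25/9 - 2*I/3) = pi*(4/3 + 50*I/9)

Final answer: pi*(4/3 + 50*I/9)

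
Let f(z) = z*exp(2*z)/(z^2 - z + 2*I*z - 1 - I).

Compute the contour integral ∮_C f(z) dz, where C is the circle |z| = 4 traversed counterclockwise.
By the residue theorem, ∮_C f(z) dz = 2πi · (sum of the residues of f at the poles inside |z| = 4).

The denominator factors as (z - 1 + I)*(z + I), so the singularities of f are simple poles at z = 1 - I, z = -I.
  |1 - I|² = 2 < 16 = 4², so this pole is inside the contour.
  |-I|² = 1 < 16 = 4², so this pole is inside the contour.

With P(z) = z*exp(2*z) and Q(z) = z^2 - z + 2*I*z - 1 - I, each pole is simple, so Res(f, z₀) = P(z₀)/Q'(z₀) with Q'(z) = 2*z - 1 + 2*I.
  Res(f, 1 - I) = P(1 - I)/Q'(1 - I) = ((1 - I)*exp(2 - 2*I))/(1) = (1 - I)*exp(2 - 2*I)
  Res(f, -I) = P(-I)/Q'(-I) = (-I*exp(-2*I))/(-1) = I*exp(-2*I)

Sum of residues inside C: (1 - I)*exp(2 - 2*I) + I*exp(-2*I)
∮_C f(z) dz = 2πi · ((1 - I)*exp(2 - 2*I) + I*exp(-2*I)) = pi*(2 + 2*I)*exp(2 - 2*I) - 2*pi*exp(-2*I)

Final answer: pi*(2 + 2*I)*exp(2 - 2*I) - 2*pi*exp(-2*I)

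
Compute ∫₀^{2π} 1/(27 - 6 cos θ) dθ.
Call the integral J. The integrand is 2π-periodic and we integrate over a full period, so shifting θ does not change the value (θ → θ + π flips the sign of the trig term). Hence
  J = ∫₀^{2π} dθ/(27 + 6 cos θ).
Put z = e^{iθ}: then cos θ = (z + 1/z)/2, dθ = dz/(iz), and z runs once counterclockwise around |z| = 1:
  J = ∮_{|z|=1} 1/(27 + 6*(z + 1/z)/2) · dz/(iz) = (2/i) ∮_{|z|=1} dz/(6*z^2 + 54*z + 6).
The roots of 6*z^2 + 54*z + 6 are z = (-27 ± sqrt(27^2 - 6^2))/6, with sqrt(693) = 3*sqrt(77); their product is 1, so only z₊ = -9/2 + sqrt(77)/2 lies inside the unit circle (z₋ = -9/2 - sqrt(77)/2 lies outside).
z₊ is a simple zero of q(z) = 6*z^2 + 54*z + 6, so Res(1/q, z₊) = 1/q'(z₊) with q'(z) = 12*z + 54; and q'(z₊) = 6*(z₊ - z₋) = 6*sqrt(77).
Therefore J = (2/i) · 2πi · 1/(6*sqrt(77)) = 2*pi/(3*sqrt(77)) = 2*sqrt(77)*pi/231

Final answer: 2*sqrt(77)*pi/231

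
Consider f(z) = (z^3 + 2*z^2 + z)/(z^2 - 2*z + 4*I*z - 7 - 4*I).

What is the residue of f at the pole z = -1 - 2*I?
Write f(z) = P(z)/Q(z) with P(z) = z^3 + 2*z^2 + z and Q(z) = z^2 - 2*z + 4*I*z - 7 - 4*I.
The denominator factors as Q(z) = (z + 1 + 2*I)*(z - 3 + 2*I), so z = -1 - 2*I is a simple zero of Q and P is analytic there; z = -1 - 2*I is therefore a simple pole and
  Res(f, z₀) = P(z₀)/Q'(z₀).

Q'(z) = 2*z - 2 + 4*I, so Q'(-1 - 2*I) = -4.
P(-1 - 2*I) = 4 + 8*I.

Res(f, -1 - 2*I) = (4 + 8*I)/(-4) = -1 - 2*I

Final answer: -1 - 2*I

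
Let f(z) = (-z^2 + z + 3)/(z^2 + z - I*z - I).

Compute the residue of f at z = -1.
Write f(z) = P(z)/Q(z) with P(z) = -z^2 + z + 3 and Q(z) = z^2 + z - I*z - I.
The denominator factors as Q(z) = (z - I)*(z + 1), so z = -1 is a simple zero of Q and P is analytic there; z = -1 is therefore a simple pole and
  Res(f, z₀) = P(z₀)/Q'(z₀).

Q'(z) = 2*z + 1 - I, so Q'(-1) = -1 - I.
P(-1) = 1.

Res(f, -1) = (1)/(-1 - I) = -1/2 + I/2

Final answer: -1/2 + I/2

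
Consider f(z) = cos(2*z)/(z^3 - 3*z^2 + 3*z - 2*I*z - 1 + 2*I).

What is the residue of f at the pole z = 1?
I*cos(2)/2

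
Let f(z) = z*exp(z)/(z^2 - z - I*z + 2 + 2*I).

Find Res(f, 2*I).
Write f(z) = P(z)/Q(z) with P(z) = z*exp(z) and Q(z) = z^2 - z - I*z + 2 + 2*I.
The denominator factors as Q(z) = (z - 1 + I)*(z - 2*I), so z = 2*I is a simple zero of Q and P is analytic there; z = 2*I is therefore a simple pole and
  Res(f, z₀) = P(z₀)/Q'(z₀).

Q'(z) = 2*z - 1 - I, so Q'(2*I) = -1 + 3*I.
P(2*I) = 2*I*exp(2*I).

Res(f, 2*I) = (2*I*exp(2*I))/(-1 + 3*I) = (3/5 - I/5)*exp(2*I)

Final answer: (3/5 - I/5)*exp(2*I)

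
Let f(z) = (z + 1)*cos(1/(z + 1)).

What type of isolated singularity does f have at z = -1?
essential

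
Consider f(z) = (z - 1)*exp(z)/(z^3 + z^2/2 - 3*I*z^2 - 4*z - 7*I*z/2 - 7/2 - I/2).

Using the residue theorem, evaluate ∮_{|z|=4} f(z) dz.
By the residue theorem, ∮_C f(z) dz = 2πi · (sum of the residues of f at the poles inside |z| = 4).

The denominator factors as (z + 1)*(z + 1 - I)*(z - 3/2 - 2*I), so the singularities of f are simple poles at z = -1, z = -1 + I, z = 3/2 + 2*I.
  |-1|² = 1 < 16 = 4², so this pole is inside the contour.
  |-1 + I|² = 2 < 16 = 4², so this pole is inside the contour.
  |3/2 + 2*I|² = 25/4 < 16 = 4², so this pole is inside the contour.

With P(z) = (z - 1)*exp(z) and Q(z) = z^3 + z^2/2 - 3*I*z^2 - 4*z - 7*I*z/2 - 7/2 - I/2, each pole is simple, so Res(f, z₀) = P(z₀)/Q'(z₀) with Q'(z) = 3*z^2 + z - 6*I*z - 4 - 7*I/2.
  Res(f, -1) = P(-1)/Q'(-1) = (-2*exp(-1))/(-2 + 5*I/2) = (16/41 + 20*I/41)*exp(-1)
  Res(f, -1 + I) = P(-1 + I)/Q'(-1 + I) = ((-2 + I)*exp(-1 + I))/(1 - 5*I/2) = (-18/29 - 16*I/29)*exp(-1 + I)
  Res(f, 3/2 + 2*I) = P(3/2 + 2*I)/Q'(3/2 + 2*I) = ((1/2 + 2*I)*exp(3/2 + 2*I))/(17/4 + 15*I/2) = (274/1189 + 76*I/1189)*exp(3/2 + 2*I)

Sum of residues inside C: (-18/29 - 16*I/29)*exp(-1 + I) + (16/41 + 20*I/41)*exp(-1) + (274/1189 + 76*I/1189)*exp(3/2 + 2*I)
∮_C f(z) dz = 2πi · ((-18/29 - 16*I/29)*exp(-1 + I) + (16/41 + 20*I/41)*exp(-1) + (274/1189 + 76*I/1189)*exp(3/2 + 2*I)) = pi*(-152/1189 + 548*I/1189)*exp(3/2 + 2*I) + pi*(32/29 - 36*I/29)*exp(-1 + I) + pi*(-40/41 + 32*I/41)*exp(-1)

Final answer: pi*(-152/1189 + 548*I/1189)*exp(3/2 + 2*I) + pi*(32/29 - 36*I/29)*exp(-1 + I) + pi*(-40/41 + 32*I/41)*exp(-1)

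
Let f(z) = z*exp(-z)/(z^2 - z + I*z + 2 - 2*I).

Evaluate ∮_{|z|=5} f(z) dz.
By the residue theorem, ∮_C f(z) dz = 2πi · (sum of the residues of f at the poles inside |z| = 5).

The denominator factors as (z + 2*I)*(z - 1 - I), so the singularities of f are simple poles at z = -2*I, z = 1 + I.
  |-2*I|² = 4 < 25 = 5², so this pole is inside the contour.
  |1 + I|² = 2 < 25 = 5², so this pole is inside the contour.

With P(z) = z*exp(-z) and Q(z) = z^2 - z + I*z + 2 - 2*I, each pole is simple, so Res(f, z₀) = P(z₀)/Q'(z₀) with Q'(z) = 2*z - 1 + I.
  Res(f, -2*I) = P(-2*I)/Q'(-2*I) = (-2*I*exp(2*I))/(-1 - 3*I) = (3/5 + I/5)*exp(2*I)
  Res(f, 1 + I) = P(1 + I)/Q'(1 + I) = ((1 + I)*exp(-1 - I))/(1 + 3*I) = (2/5 - I/5)*exp(-1 - I)

Sum of residues inside C: (2/5 - I/5)*exp(-1 - I) + (3/5 + I/5)*exp(2*I)
∮_C f(z) dz = 2πi · ((2/5 - I/5)*exp(-1 - I) + (3/5 + I/5)*exp(2*I)) = pi*(-2/5 + 6*I/5)*exp(2*I) + pi*(2/5 + 4*I/5)*exp(-1 - I)

Final answer: pi*(-2/5 + 6*I/5)*exp(2*I) + pi*(2/5 + 4*I/5)*exp(-1 - I)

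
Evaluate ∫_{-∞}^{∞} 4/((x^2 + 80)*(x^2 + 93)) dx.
pi*(-20*sqrt(93) + 93*sqrt(5))/6045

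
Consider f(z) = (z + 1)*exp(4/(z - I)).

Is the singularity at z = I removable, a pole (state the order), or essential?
essential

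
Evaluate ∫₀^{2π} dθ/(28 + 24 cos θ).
Let J = ∫₀^{2π} dθ/(28 + 24 cos θ).
Put z = e^{iθ}: then cos θ = (z + 1/z)/2, dθ = dz/(iz), and z runs once counterclockwise around |z| = 1:
  J = ∮_{|z|=1} 1/(28 + 24*(z + 1/z)/2) · dz/(iz) = (2/i) ∮_{|z|=1} dz/(24*z^2 + 56*z + 24).
The roots of 24*z^2 + 56*z + 24 are z = (-28 ± sqrt(28^2 - 24^2))/24, with sqrt(208) = 4*sqrt(13); their product is 1, so only z₊ = -7/6 + sqrt(13)/6 lies inside the unit circle (z₋ = -7/6 - sqrt(13)/6 lies outside).
z₊ is a simple zero of q(z) = 24*z^2 + 56*z + 24, so Res(1/q, z₊) = 1/q'(z₊) with q'(z) = 48*z + 56; and q'(z₊) = 24*(z₊ - z₋) = 8*sqrt(13).
Therefore J = (2/i) · 2πi · 1/(8*sqrt(13)) = 2*pi/(4*sqrt(13)) = sqrt(13)*pi/26

Final answer: sqrt(13)*pi/26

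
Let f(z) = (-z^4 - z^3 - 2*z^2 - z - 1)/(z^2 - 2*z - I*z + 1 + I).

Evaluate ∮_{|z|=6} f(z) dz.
By the residue theorem, ∮_C f(z) dz = 2πi · (sum of the residues of f at the poles inside |z| = 6).

The denominator factors as (z - 1 - I)*(z - 1), so the singularities of f are simple poles at z = 1 + I, z = 1.
  |1 + I|² = 2 < 36 = 6², so this pole is inside the contour.
  |1|² = 1 < 36 = 6², so this pole is inside the contour.

With P(z) = -z^4 - z^3 - 2*z^2 - z - 1 and Q(z) = z^2 - 2*z - I*z + 1 + I, each pole is simple, so Res(f, z₀) = P(z₀)/Q'(z₀) with Q'(z) = 2*z - 2 - I.
  Res(f, 1 + I) = P(1 + I)/Q'(1 + I) = (4 - 7*I)/(I) = -7 - 4*I
  Res(f, 1) = P(1)/Q'(1) = (-6)/(-I) = -6*I

Sum of residues inside C: -7 - 10*I
∮_C f(z) dz = 2πi · (-7 - 10*I) = pi*(20 - 14*I)

Final answer: pi*(20 - 14*I)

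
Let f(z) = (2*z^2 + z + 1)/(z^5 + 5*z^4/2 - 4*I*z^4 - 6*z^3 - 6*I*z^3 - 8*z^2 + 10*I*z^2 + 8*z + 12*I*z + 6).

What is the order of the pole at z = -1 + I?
4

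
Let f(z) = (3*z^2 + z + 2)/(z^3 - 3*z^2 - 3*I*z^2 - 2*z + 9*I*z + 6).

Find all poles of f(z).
The singularities of f are the zeros of the denominator. Factoring,
  z^3 - 3*z^2 - 3*I*z^2 - 2*z + 9*I*z + 6 = (z - 3)*(z - 2*I)*(z - I)
so the candidates are z = 3, z = 2*I, z = I.

Check the numerator P(z) = 3*z^2 + z + 2 at each one:
  P(3) = 32 ≠ 0, so z = 3 is a (simple) pole.
  P(2*I) = -10 + 2*I ≠ 0, so z = 2*I is a (simple) pole.
  P(I) = -1 + I ≠ 0, so z = I is a (simple) pole.

Poles of f: {I, 2*I, 3}

Final answer: {I, 2*I, 3}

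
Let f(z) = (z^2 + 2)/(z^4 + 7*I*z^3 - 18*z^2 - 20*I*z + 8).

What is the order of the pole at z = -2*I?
3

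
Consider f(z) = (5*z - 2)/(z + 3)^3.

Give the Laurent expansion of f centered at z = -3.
Put w = z - (-3), i.e. z = w - 3. The denominator is w^3, so it suffices to rewrite the numerator in powers of w.

P(z) = 5*z - 2
P(w - 3) = -17 + 5*w

Dividing each term by w^3:
  f = -17/w^3 + 5/w^2

Substituting back w = z + 3:
  f(z) = -17/(z + 3)^3 + 5/(z + 3)^2

The series is finite because the numerator is a polynomial; the negative powers form the principal part.

Final answer: -17/(z + 3)^3 + 5/(z + 3)^2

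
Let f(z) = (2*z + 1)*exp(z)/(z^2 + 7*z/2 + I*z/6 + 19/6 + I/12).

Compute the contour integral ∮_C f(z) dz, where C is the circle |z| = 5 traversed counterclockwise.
By the residue theorem, ∮_C f(z) dz = 2πi · (sum of the residues of f at the poles inside |z| = 5).

The denominator factors as (z + 2 + I/2)*(z + 3/2 - I/3), so the singularities of f are simple poles at z = -2 - I/2, z = -3/2 + I/3.
  |-2 - I/2|² = 17/4 < 25 = 5², so this pole is inside the contour.
  |-3/2 + I/3|² = 85/36 < 25 = 5², so this pole is inside the contour.

With P(z) = (2*z + 1)*exp(z) and Q(z) = z^2 + 7*z/2 + I*z/6 + 19/6 + I/12, each pole is simple, so Res(f, z₀) = P(z₀)/Q'(z₀) with Q'(z) = 2*z + 7/2 + I/6.
  Res(f, -2 - I/2) = P(-2 - I/2)/Q'(-2 - I/2) = ((-3 - I)*exp(-2 - I/2))/(-1/2 - 5*I/6) = (42/17 - 36*I/17)*exp(-2 - I/2)
  Res(f, -3/2 + I/3) = P(-3/2 + I/3)/Q'(-3/2 + I/3) = ((-2 + 2*I/3)*exp(-3/2 + I/3))/(1/2 + 5*I/6) = (-8/17 + 36*I/17)*exp(-3/2 + I/3)

Sum of residues inside C: (42/17 - 36*I/17)*exp(-2 - I/2) + (-8/17 + 36*I/17)*exp(-3/2 + I/3)
∮_C f(z) dz = 2πi · ((42/17 - 36*I/17)*exp(-2 - I/2) + (-8/17 + 36*I/17)*exp(-3/2 + I/3)) = pi*(-72/17 - 16*I/17)*exp(-3/2 + I/3) + pi*(72/17 + 84*I/17)*exp(-2 - I/2)

Final answer: pi*(-72/17 - 16*I/17)*exp(-3/2 + I/3) + pi*(72/17 + 84*I/17)*exp(-2 - I/2)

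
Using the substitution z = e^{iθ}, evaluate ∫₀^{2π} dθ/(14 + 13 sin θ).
2*sqrt(3)*pi/9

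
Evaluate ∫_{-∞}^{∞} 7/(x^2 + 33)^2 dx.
7*sqrt(33)*pi/2178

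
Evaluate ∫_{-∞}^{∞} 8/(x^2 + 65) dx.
Let f(z) = 8/(z^2 + 65). The denominator has no real zeros and deg Q - deg P = 2 ≥ 2, so the integral of f over the upper semicircle |z| = R tends to 0 as R → ∞. Closing the contour in the upper half-plane,
  ∫_{-∞}^{∞} f(x) dx = 2πi · Σ Res(f, z_k)  over the poles with Im z_k > 0.

Zeros of the denominator: z^2 + 65 = 0 gives z = ±sqrt(65)*I.
Upper half-plane: z = sqrt(65)*I (simple).

Each pole is a simple zero of Q(z) = z^2 + 65, so Res(f, z₀) = P(z₀)/Q'(z₀) with P(z) = 8, Q'(z) = 2*z:
  Res(f, sqrt(65)*I) = (8)/(2*sqrt(65)*I) = -4*sqrt(65)*I/65

∫_{-∞}^{∞} f(x) dx = 2πi · (-4*sqrt(65)*I/65) = 8*sqrt(65)*pi/65

Final answer: 8*sqrt(65)*pi/65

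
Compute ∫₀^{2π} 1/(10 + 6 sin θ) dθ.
Call the integral J. The integrand is 2π-periodic and we integrate over a full period, so shifting θ does not change the value (θ → θ + π/2 turns sin θ into cos θ). Hence
  J = ∫₀^{2π} dθ/(10 + 6 cos θ).
Put z = e^{iθ}: then cos θ = (z + 1/z)/2, dθ = dz/(iz), and z runs once counterclockwise around |z| = 1:
  J = ∮_{|z|=1} 1/(10 + 6*(z + 1/z)/2) · dz/(iz) = (2/i) ∮_{|z|=1} dz/(6*z^2 + 20*z + 6).
The roots of 6*z^2 + 20*z + 6 are z = (-10 ± sqrt(10^2 - 6^2))/6, with sqrt(64) = 8; their product is 1, so only z₊ = -1/3 lies inside the unit circle (z₋ = -3 lies outside).
z₊ is a simple zero of q(z) = 6*z^2 + 20*z + 6, so Res(1/q, z₊) = 1/q'(z₊) with q'(z) = 12*z + 20; and q'(z₊) = 6*(z₊ - z₋) = 16.
Therefore J = (2/i) · 2πi · 1/(16) = 2*pi/(8) = pi/4

Final answer: pi/4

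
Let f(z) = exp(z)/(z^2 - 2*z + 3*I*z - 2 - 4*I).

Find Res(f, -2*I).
(-2/5 + I/5)*exp(-2*I)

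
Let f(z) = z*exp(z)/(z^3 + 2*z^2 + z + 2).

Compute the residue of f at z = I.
(1/5 - I/10)*exp(I)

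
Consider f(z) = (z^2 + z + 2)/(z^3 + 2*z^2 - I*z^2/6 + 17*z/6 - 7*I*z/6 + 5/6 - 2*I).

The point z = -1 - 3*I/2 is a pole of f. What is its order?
1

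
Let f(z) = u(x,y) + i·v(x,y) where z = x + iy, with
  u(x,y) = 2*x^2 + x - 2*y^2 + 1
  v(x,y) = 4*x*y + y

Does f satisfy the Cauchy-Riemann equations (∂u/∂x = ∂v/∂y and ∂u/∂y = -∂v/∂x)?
∂u/∂x = 4*x + 1
∂v/∂y = 4*x + 1
∂u/∂y = -4*y
∂v/∂x = 4*y
∂u/∂x = ∂v/∂y and ∂u/∂y = -∂v/∂x hold identically; f is analytic.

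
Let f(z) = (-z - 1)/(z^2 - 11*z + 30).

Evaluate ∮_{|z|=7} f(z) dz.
By the residue theorem, ∮_C f(z) dz = 2πi · (sum of the residues of f at the poles inside |z| = 7).

The denominator factors as (z - 5)*(z - 6), so the singularities of f are simple poles at z = 5, z = 6.
  |5|² = 25 < 49 = 7², so this pole is inside the contour.
  |6|² = 36 < 49 = 7², so this pole is inside the contour.

With P(z) = -z - 1 and Q(z) = z^2 - 11*z + 30, each pole is simple, so Res(f, z₀) = P(z₀)/Q'(z₀) with Q'(z) = 2*z - 11.
  Res(f, 5) = P(5)/Q'(5) = (-6)/(-1) = 6
  Res(f, 6) = P(6)/Q'(6) = (-7)/(1) = -7

Sum of residues inside C: -1
∮_C f(z) dz = 2πi · (-1) = -2*I*pi

Final answer: -2*I*pi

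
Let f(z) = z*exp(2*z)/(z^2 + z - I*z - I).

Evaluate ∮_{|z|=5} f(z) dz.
pi*(-1 + I)*exp(2*I) + pi*(1 + I)*exp(-2)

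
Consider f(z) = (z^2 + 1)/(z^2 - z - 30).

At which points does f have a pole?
The singularities of f are the zeros of the denominator. Factoring,
  z^2 - z - 30 = (z - 6)*(z + 5)
so the candidates are z = 6, z = -5.

Check the numerator P(z) = z^2 + 1 at each one:
  P(6) = 37 ≠ 0, so z = 6 is a (simple) pole.
  P(-5) = 26 ≠ 0, so z = -5 is a (simple) pole.

Poles of f: {-5, 6}

Final answer: {-5, 6}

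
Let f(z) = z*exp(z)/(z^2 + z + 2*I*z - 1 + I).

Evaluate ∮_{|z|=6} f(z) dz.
By the residue theorem, ∮_C f(z) dz = 2πi · (sum of the residues of f at the poles inside |z| = 6).

The denominator factors as (z + I)*(z + 1 + I), so the singularities of f are simple poles at z = -I, z = -1 - I.
  |-I|² = 1 < 36 = 6², so this pole is inside the contour.
  |-1 - I|² = 2 < 36 = 6², so this pole is inside the contour.

With P(z) = z*exp(z) and Q(z) = z^2 + z + 2*I*z - 1 + I, each pole is simple, so Res(f, z₀) = P(z₀)/Q'(z₀) with Q'(z) = 2*z + 1 + 2*I.
  Res(f, -I) = P(-I)/Q'(-I) = (-I*exp(-I))/(1) = -I*exp(-I)
  Res(f, -1 - I) = P(-1 - I)/Q'(-1 - I) = ((-1 - I)*exp(-1 - I))/(-1) = (1 + I)*exp(-1 - I)

Sum of residues inside C: -I*exp(-I) + (1 + I)*exp(-1 - I)
∮_C f(z) dz = 2πi · (-I*exp(-I) + (1 + I)*exp(-1 - I)) = 2*pi*exp(-I) + pi*(-2 + 2*I)*exp(-1 - I)

Final answer: 2*pi*exp(-I) + pi*(-2 + 2*I)*exp(-1 - I)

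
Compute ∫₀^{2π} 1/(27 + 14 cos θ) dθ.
Let J = ∫₀^{2π} dθ/(27 + 14 cos θ).
Put z = e^{iθ}: then cos θ = (z + 1/z)/2, dθ = dz/(iz), and z runs once counterclockwise around |z| = 1:
  J = ∮_{|z|=1} 1/(27 + 14*(z + 1/z)/2) · dz/(iz) = (2/i) ∮_{|z|=1} dz/(14*z^2 + 54*z + 14).
The roots of 14*z^2 + 54*z + 14 are z = (-27 ± sqrt(27^2 - 14^2))/14, with sqrt(533) = sqrt(533); their product is 1, so only z₊ = -27/14 + sqrt(533)/14 lies inside the unit circle (z₋ = -27/14 - sqrt(533)/14 lies outside).
z₊ is a simple zero of q(z) = 14*z^2 + 54*z + 14, so Res(1/q, z₊) = 1/q'(z₊) with q'(z) = 28*z + 54; and q'(z₊) = 14*(z₊ - z₋) = 2*sqrt(533).
Therefore J = (2/i) · 2πi · 1/(2*sqrt(533)) = 2*pi/(sqrt(533)) = 2*sqrt(533)*pi/533

Final answer: 2*sqrt(533)*pi/533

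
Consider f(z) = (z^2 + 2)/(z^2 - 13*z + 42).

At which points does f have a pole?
The singularities of f are the zeros of the denominator. Factoring,
  z^2 - 13*z + 42 = (z - 6)*(z - 7)
so the candidates are z = 6, z = 7.

Check the numerator P(z) = z^2 + 2 at each one:
  P(6) = 38 ≠ 0, so z = 6 is a (simple) pole.
  P(7) = 51 ≠ 0, so z = 7 is a (simple) pole.

Poles of f: {6, 7}

Final answer: {6, 7}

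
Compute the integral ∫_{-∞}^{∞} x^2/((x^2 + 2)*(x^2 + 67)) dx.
Let f(z) = z^2/((z^2 + 2)*(z^2 + 67)). The denominator has no real zeros and deg Q - deg P = 2 ≥ 2, so the integral of f over the upper semicircle |z| = R tends to 0 as R → ∞. Closing the contour in the upper half-plane,
  ∫_{-∞}^{∞} f(x) dx = 2πi · Σ Res(f, z_k)  over the poles with Im z_k > 0.

Zeros of the denominator: z^2 + 2 = 0 gives z = ±sqrt(2)*I; z^2 + 67 = 0 gives z = ±sqrt(67)*I.
Upper half-plane: z = sqrt(2)*I, z = sqrt(67)*I (simple).

Each pole is a simple zero of Q(z) = z^4 + 69*z^2 + 134, so Res(f, z₀) = P(z₀)/Q'(z₀) with P(z) = z^2, Q'(z) = 4*z^3 + 138*z:
  Res(f, sqrt(2)*I) = (-2)/(130*sqrt(2)*I) = sqrt(2)*I/130
  Res(f, sqrt(67)*I) = (-67)/(-130*sqrt(67)*I) = -sqrt(67)*I/130

Sum of residues: I*(-sqrt(67) + sqrt(2))/130
∫_{-∞}^{∞} f(x) dx = 2πi · (I*(-sqrt(67) + sqrt(2))/130) = pi*(-sqrt(2) + sqrt(67))/65

Final answer: pi*(-sqrt(2) + sqrt(67))/65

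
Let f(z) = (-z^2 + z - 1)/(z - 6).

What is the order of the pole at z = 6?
Factor the denominator:
  z - 6 = (z - 6)

The numerator P(z) = -z^2 + z - 1 has P(6) = -31 ≠ 0, so no factor of (z - 6) cancels.
Near z = 6 we can therefore write f(z) = g(z)/(z - 6) with g analytic at 6 and g(6) ≠ 0 (g is just the numerator).

Hence z = 6 is a pole of order 1.

Final answer: 1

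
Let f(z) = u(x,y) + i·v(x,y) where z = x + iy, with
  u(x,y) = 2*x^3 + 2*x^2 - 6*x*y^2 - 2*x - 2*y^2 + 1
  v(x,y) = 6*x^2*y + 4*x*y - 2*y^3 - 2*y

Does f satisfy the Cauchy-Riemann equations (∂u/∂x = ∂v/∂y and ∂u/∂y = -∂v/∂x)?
∂u/∂x = 6*x^2 + 4*x - 6*y^2 - 2
∂v/∂y = 6*x^2 + 4*x - 6*y^2 - 2
∂u/∂y = -12*x*y - 4*y
∂v/∂x = 12*x*y + 4*y
∂u/∂x = ∂v/∂y and ∂u/∂y = -∂v/∂x hold identically; f is analytic.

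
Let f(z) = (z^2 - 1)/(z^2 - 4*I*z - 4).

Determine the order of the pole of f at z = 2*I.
Factor the denominator:
  z^2 - 4*I*z - 4 = (z - 2*I)^2

The numerator P(z) = z^2 - 1 has P(2*I) = -5 ≠ 0, so no factor of (z - 2*I) cancels.
Near z = 2*I we can therefore write f(z) = g(z)/(z - 2*I)^2 with g analytic at 2*I and g(2*I) ≠ 0 (g is just the numerator).

Hence z = 2*I is a pole of order 2.

Final answer: 2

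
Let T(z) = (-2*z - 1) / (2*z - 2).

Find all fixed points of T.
{-sqrt(2)*I/2, sqrt(2)*I/2}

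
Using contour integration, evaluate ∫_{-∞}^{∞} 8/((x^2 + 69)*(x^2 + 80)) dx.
Let f(z) = 8/((z^2 + 69)*(z^2 + 80)). The denominator has no real zeros and deg Q - deg P = 4 ≥ 2, so the integral of f over the upper semicircle |z| = R tends to 0 as R → ∞. Closing the contour in the upper half-plane,
  ∫_{-∞}^{∞} f(x) dx = 2πi · Σ Res(f, z_k)  over the poles with Im z_k > 0.

Zeros of the denominator: z^2 + 80 = 0 gives z = ±4*sqrt(5)*I; z^2 + 69 = 0 gives z = ±sqrt(69)*I.
Upper half-plane: z = 4*sqrt(5)*I, z = sqrt(69)*I (simple).

Each pole is a simple zero of Q(z) = z^4 + 149*z^2 + 5520, so Res(f, z₀) = P(z₀)/Q'(z₀) with P(z) = 8, Q'(z) = 4*z^3 + 298*z:
  Res(f, 4*sqrt(5)*I) = (8)/(-88*sqrt(5)*I) = sqrt(5)*I/55
  Res(f, sqrt(69)*I) = (8)/(22*sqrt(69)*I) = -4*sqrt(69)*I/759

Sum of residues: I*(-20*sqrt(69) + 69*sqrt(5))/3795
∫_{-∞}^{∞} f(x) dx = 2πi · (I*(-20*sqrt(69) + 69*sqrt(5))/3795) = 2*pi*(-69*sqrt(5) + 20*sqrt(69))/3795

Final answer: 2*pi*(-69*sqrt(5) + 20*sqrt(69))/3795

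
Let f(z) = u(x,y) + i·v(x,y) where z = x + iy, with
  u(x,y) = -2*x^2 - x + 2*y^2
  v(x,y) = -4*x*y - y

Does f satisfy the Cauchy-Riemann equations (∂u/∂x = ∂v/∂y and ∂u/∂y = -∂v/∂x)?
∂u/∂x = -4*x - 1
∂v/∂y = -4*x - 1
∂u/∂y = 4*y
∂v/∂x = -4*y
∂u/∂x = ∂v/∂y and ∂u/∂y = -∂v/∂x hold identically; f is analytic.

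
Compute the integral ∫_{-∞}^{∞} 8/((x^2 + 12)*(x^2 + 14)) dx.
2*pi*(-3*sqrt(14) + 7*sqrt(3))/21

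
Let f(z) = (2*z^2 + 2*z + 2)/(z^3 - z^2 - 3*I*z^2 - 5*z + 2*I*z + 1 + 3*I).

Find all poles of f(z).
The singularities of f are the zeros of the denominator. Factoring,
  z^3 - z^2 - 3*I*z^2 - 5*z + 2*I*z + 1 + 3*I = (z - I)*(z + 1 - I)*(z - 2 - I)
so the candidates are z = I, z = -1 + I, z = 2 + I.

Check the numerator P(z) = 2*z^2 + 2*z + 2 at each one:
  P(I) = 2*I ≠ 0, so z = I is a (simple) pole.
  P(-1 + I) = -2*I ≠ 0, so z = -1 + I is a (simple) pole.
  P(2 + I) = 12 + 10*I ≠ 0, so z = 2 + I is a (simple) pole.

Poles of f: {-1 + I, I, 2 + I}

Final answer: {-1 + I, I, 2 + I}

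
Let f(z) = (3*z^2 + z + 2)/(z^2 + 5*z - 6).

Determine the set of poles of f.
The singularities of f are the zeros of the denominator. Factoring,
  z^2 + 5*z - 6 = (z + 6)*(z - 1)
so the candidates are z = -6, z = 1.

Check the numerator P(z) = 3*z^2 + z + 2 at each one:
  P(-6) = 104 ≠ 0, so z = -6 is a (simple) pole.
  P(1) = 6 ≠ 0, so z = 1 is a (simple) pole.

Poles of f: {-6, 1}

Final answer: {-6, 1}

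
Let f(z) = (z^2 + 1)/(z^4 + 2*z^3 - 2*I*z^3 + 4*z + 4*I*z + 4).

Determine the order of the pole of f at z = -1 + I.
Factor the denominator:
  z^4 + 2*z^3 - 2*I*z^3 + 4*z + 4*I*z + 4 = (z + 1 - I)^3*(z - 1 + I)

The numerator P(z) = z^2 + 1 has P(-1 + I) = 1 - 2*I ≠ 0, so no factor of (z + 1 - I) cancels.
Near z = -1 + I we can therefore write f(z) = g(z)/(z + 1 - I)^3 with g analytic at -1 + I and g(-1 + I) ≠ 0 (g is the numerator divided by the remaining denominator factors).

Hence z = -1 + I is a pole of order 3.

Final answer: 3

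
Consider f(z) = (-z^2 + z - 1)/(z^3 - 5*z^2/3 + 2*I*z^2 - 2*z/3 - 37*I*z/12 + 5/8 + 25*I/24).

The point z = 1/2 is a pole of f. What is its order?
Factor the denominator:
  z^3 - 5*z^2/3 + 2*I*z^2 - 2*z/3 - 37*I*z/12 + 5/8 + 25*I/24 = (z - 1/2)*(z + 1/3 + 3*I/2)*(z - 3/2 + I/2)

The numerator P(z) = -z^2 + z - 1 has P(1/2) = -3/4 ≠ 0, so no factor of (z - 1/2) cancels.
Near z = 1/2 we can therefore write f(z) = g(z)/(z - 1/2) with g analytic at 1/2 and g(1/2) ≠ 0 (g is the numerator divided by the remaining denominator factors).

Hence z = 1/2 is a pole of order 1.

Final answer: 1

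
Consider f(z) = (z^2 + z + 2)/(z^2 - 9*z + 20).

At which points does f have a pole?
The singularities of f are the zeros of the denominator. Factoring,
  z^2 - 9*z + 20 = (z - 4)*(z - 5)
so the candidates are z = 4, z = 5.

Check the numerator P(z) = z^2 + z + 2 at each one:
  P(4) = 22 ≠ 0, so z = 4 is a (simple) pole.
  P(5) = 32 ≠ 0, so z = 5 is a (simple) pole.

Poles of f: {4, 5}

Final answer: {4, 5}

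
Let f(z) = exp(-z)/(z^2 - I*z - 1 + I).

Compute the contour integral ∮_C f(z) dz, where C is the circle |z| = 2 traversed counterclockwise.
By the residue theorem, ∮_C f(z) dz = 2πi · (sum of the residues of f at the poles inside |z| = 2).

The denominator factors as (z - 1)*(z + 1 - I), so the singularities of f are simple poles at z = 1, z = -1 + I.
  |1|² = 1 < 4 = 2², so this pole is inside the contour.
  |-1 + I|² = 2 < 4 = 2², so this pole is inside the contour.

With P(z) = exp(-z) and Q(z) = z^2 - I*z - 1 + I, each pole is simple, so Res(f, z₀) = P(z₀)/Q'(z₀) with Q'(z) = 2*z - I.
  Res(f, 1) = P(1)/Q'(1) = (exp(-1))/(2 - I) = (2/5 + I/5)*exp(-1)
  Res(f, -1 + I) = P(-1 + I)/Q'(-1 + I) = (exp(1 - I))/(-2 + I) = (-2/5 - I/5)*exp(1 - I)

Sum of residues inside C: (2/5 + I/5)*exp(-1) + (-2/5 - I/5)*exp(1 - I)
∮_C f(z) dz = 2πi · ((2/5 + I/5)*exp(-1) + (-2/5 - I/5)*exp(1 - I)) = pi*(2/5 - 4*I/5)*exp(1 - I) + pi*(-2/5 + 4*I/5)*exp(-1)

Final answer: pi*(2/5 - 4*I/5)*exp(1 - I) + pi*(-2/5 + 4*I/5)*exp(-1)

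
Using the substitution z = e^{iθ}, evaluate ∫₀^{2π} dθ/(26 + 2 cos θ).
Let J = ∫₀^{2π} dθ/(26 + 2 cos θ).
Put z = e^{iθ}: then cos θ = (z + 1/z)/2, dθ = dz/(iz), and z runs once counterclockwise around |z| = 1:
  J = ∮_{|z|=1} 1/(26 + 2*(z + 1/z)/2) · dz/(iz) = (2/i) ∮_{|z|=1} dz/(2*z^2 + 52*z + 2).
The roots of 2*z^2 + 52*z + 2 are z = (-26 ± sqrt(26^2 - 2^2))/2, with sqrt(672) = 4*sqrt(42); their product is 1, so only z₊ = -13 + 2*sqrt(42) lies inside the unit circle (z₋ = -13 - 2*sqrt(42) lies outside).
z₊ is a simple zero of q(z) = 2*z^2 + 52*z + 2, so Res(1/q, z₊) = 1/q'(z₊) with q'(z) = 4*z + 52; and q'(z₊) = 2*(z₊ - z₋) = 8*sqrt(42).
Therefore J = (2/i) · 2πi · 1/(8*sqrt(42)) = 2*pi/(4*sqrt(42)) = sqrt(42)*pi/84

Final answer: sqrt(42)*pi/84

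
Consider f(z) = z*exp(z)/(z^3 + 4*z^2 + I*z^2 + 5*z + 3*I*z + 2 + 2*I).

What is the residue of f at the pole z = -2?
Write f(z) = P(z)/Q(z) with P(z) = z*exp(z) and Q(z) = z^3 + 4*z^2 + I*z^2 + 5*z + 3*I*z + 2 + 2*I.
The denominator factors as Q(z) = (z + 1 + I)*(z + 1)*(z + 2), so z = -2 is a simple zero of Q and P is analytic there; z = -2 is therefore a simple pole and
  Res(f, z₀) = P(z₀)/Q'(z₀).

Q'(z) = 3*z^2 + 8*z + 2*I*z + 5 + 3*I, so Q'(-2) = 1 - I.
P(-2) = -2*exp(-2).

Res(f, -2) = (-2*exp(-2))/(1 - I) = (-1 - I)*exp(-2)

Final answer: (-1 - I)*exp(-2)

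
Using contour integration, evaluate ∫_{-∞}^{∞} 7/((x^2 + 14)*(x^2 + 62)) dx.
Let f(z) = 7/((z^2 + 14)*(z^2 + 62)). The denominator has no real zeros and deg Q - deg P = 4 ≥ 2, so the integral of f over the upper semicircle |z| = R tends to 0 as R → ∞. Closing the contour in the upper half-plane,
  ∫_{-∞}^{∞} f(x) dx = 2πi · Σ Res(f, z_k)  over the poles with Im z_k > 0.

Zeros of the denominator: z^2 + 62 = 0 gives z = ±sqrt(62)*I; z^2 + 14 = 0 gives z = ±sqrt(14)*I.
Upper half-plane: z = sqrt(14)*I, z = sqrt(62)*I (simple).

Each pole is a simple zero of Q(z) = z^4 + 76*z^2 + 868, so Res(f, z₀) = P(z₀)/Q'(z₀) with P(z) = 7, Q'(z) = 4*z^3 + 152*z:
  Res(f, sqrt(14)*I) = (7)/(96*sqrt(14)*I) = -sqrt(14)*I/192
  Res(f, sqrt(62)*I) = (7)/(-96*sqrt(62)*I) = 7*sqrt(62)*I/5952

Sum of residues: I*(-31*sqrt(14) + 7*sqrt(62))/5952
∫_{-∞}^{∞} f(x) dx = 2πi · (I*(-31*sqrt(14) + 7*sqrt(62))/5952) = pi*(-7*sqrt(62) + 31*sqrt(14))/2976

Final answer: pi*(-7*sqrt(62) + 31*sqrt(14))/2976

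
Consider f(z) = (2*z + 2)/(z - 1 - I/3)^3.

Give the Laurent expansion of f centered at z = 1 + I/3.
(4 + 2*I/3)/(z - 1 - I/3)^3 + 2/(z - 1 - I/3)^2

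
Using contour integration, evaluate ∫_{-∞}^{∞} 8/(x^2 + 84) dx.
Let f(z) = 8/(z^2 + 84). The denominator has no real zeros and deg Q - deg P = 2 ≥ 2, so the integral of f over the upper semicircle |z| = R tends to 0 as R → ∞. Closing the contour in the upper half-plane,
  ∫_{-∞}^{∞} f(x) dx = 2πi · Σ Res(f, z_k)  over the poles with Im z_k > 0.

Zeros of the denominator: z^2 + 84 = 0 gives z = ±2*sqrt(21)*I.
Upper half-plane: z = 2*sqrt(21)*I (simple).

Each pole is a simple zero of Q(z) = z^2 + 84, so Res(f, z₀) = P(z₀)/Q'(z₀) with P(z) = 8, Q'(z) = 2*z:
  Res(f, 2*sqrt(21)*I) = (8)/(4*sqrt(21)*I) = -2*sqrt(21)*I/21

∫_{-∞}^{∞} f(x) dx = 2πi · (-2*sqrt(21)*I/21) = 4*sqrt(21)*pi/21

Final answer: 4*sqrt(21)*pi/21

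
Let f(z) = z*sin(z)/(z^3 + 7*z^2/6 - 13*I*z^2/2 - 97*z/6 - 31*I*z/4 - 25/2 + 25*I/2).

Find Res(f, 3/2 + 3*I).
Write f(z) = P(z)/Q(z) with P(z) = z*sin(z) and Q(z) = z^3 + 7*z^2/6 - 13*I*z^2/2 - 97*z/6 - 31*I*z/4 - 25/2 + 25*I/2.
The denominator factors as Q(z) = (z + 2/3 - 2*I)*(z - 3/2 - 3*I)*(z + 2 - 3*I/2), so z = 3/2 + 3*I is a simple zero of Q and P is analytic there; z = 3/2 + 3*I is therefore a simple pole and
  Res(f, z₀) = P(z₀)/Q'(z₀).

Q'(z) = 3*z^2 + 7*z/3 - 13*I*z - 97/6 - 31*I/4, so Q'(3/2 + 3*I) = 73/12 + 27*I/4.
P(3/2 + 3*I) = (3/2 + 3*I)*sin(3/2 + 3*I).

Res(f, 3/2 + 3*I) = ((3/2 + 3*I)*sin(3/2 + 3*I))/(73/12 + 27*I/4) = (423/1189 + 117*I/1189)*sin(3/2 + 3*I)

Final answer: (423/1189 + 117*I/1189)*sin(3/2 + 3*I)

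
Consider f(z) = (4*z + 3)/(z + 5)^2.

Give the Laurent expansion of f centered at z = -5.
-17/(z + 5)^2 + 4/(z + 5)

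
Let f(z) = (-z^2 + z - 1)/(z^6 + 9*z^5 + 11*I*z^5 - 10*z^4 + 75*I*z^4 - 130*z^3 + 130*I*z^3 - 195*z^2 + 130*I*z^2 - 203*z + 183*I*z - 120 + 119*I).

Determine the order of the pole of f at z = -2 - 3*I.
Factor the denominator:
  z^6 + 9*z^5 + 11*I*z^5 - 10*z^4 + 75*I*z^4 - 130*z^3 + 130*I*z^3 - 195*z^2 + 130*I*z^2 - 203*z + 183*I*z - 120 + 119*I = (z + 2 + 3*I)^4*(z + 1)*(z - I)

The numerator P(z) = -z^2 + z - 1 has P(-2 - 3*I) = 2 - 15*I ≠ 0, so no factor of (z + 2 + 3*I) cancels.
Near z = -2 - 3*I we can therefore write f(z) = g(z)/(z + 2 + 3*I)^4 with g analytic at -2 - 3*I and g(-2 - 3*I) ≠ 0 (g is the numerator divided by the remaining denominator factors).

Hence z = -2 - 3*I is a pole of order 4.

Final answer: 4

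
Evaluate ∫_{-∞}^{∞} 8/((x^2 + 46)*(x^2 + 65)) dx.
Let f(z) = 8/((z^2 + 46)*(z^2 + 65)). The denominator has no real zeros and deg Q - deg P = 4 ≥ 2, so the integral of f over the upper semicircle |z| = R tends to 0 as R → ∞. Closing the contour in the upper half-plane,
  ∫_{-∞}^{∞} f(x) dx = 2πi · Σ Res(f, z_k)  over the poles with Im z_k > 0.

Zeros of the denominator: z^2 + 65 = 0 gives z = ±sqrt(65)*I; z^2 + 46 = 0 gives z = ±sqrt(46)*I.
Upper half-plane: z = sqrt(46)*I, z = sqrt(65)*I (simple).

Each pole is a simple zero of Q(z) = z^4 + 111*z^2 + 2990, so Res(f, z₀) = P(z₀)/Q'(z₀) with P(z) = 8, Q'(z) = 4*z^3 + 222*z:
  Res(f, sqrt(46)*I) = (8)/(38*sqrt(46)*I) = -2*sqrt(46)*I/437
  Res(f, sqrt(65)*I) = (8)/(-38*sqrt(65)*I) = 4*sqrt(65)*I/1235

Sum of residues: 2*I*(-65*sqrt(46) + 46*sqrt(65))/28405
∫_{-∞}^{∞} f(x) dx = 2πi · (2*I*(-65*sqrt(46) + 46*sqrt(65))/28405) = 4*pi*(-46*sqrt(65) + 65*sqrt(46))/28405

Final answer: 4*pi*(-46*sqrt(65) + 65*sqrt(46))/28405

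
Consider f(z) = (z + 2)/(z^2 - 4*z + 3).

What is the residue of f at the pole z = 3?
Write f(z) = P(z)/Q(z) with P(z) = z + 2 and Q(z) = z^2 - 4*z + 3.
The denominator factors as Q(z) = (z - 1)*(z - 3), so z = 3 is a simple zero of Q and P is analytic there; z = 3 is therefore a simple pole and
  Res(f, z₀) = P(z₀)/Q'(z₀).

Q'(z) = 2*z - 4, so Q'(3) = 2.
P(3) = 5.

Res(f, 3) = (5)/(2) = 5/2

Final answer: 5/2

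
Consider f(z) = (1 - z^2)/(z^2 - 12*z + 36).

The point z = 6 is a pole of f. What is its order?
Factor the denominator:
  z^2 - 12*z + 36 = (z - 6)^2

The numerator P(z) = 1 - z^2 has P(6) = -35 ≠ 0, so no factor of (z - 6) cancels.
Near z = 6 we can therefore write f(z) = g(z)/(z - 6)^2 with g analytic at 6 and g(6) ≠ 0 (g is just the numerator).

Hence z = 6 is a pole of order 2.

Final answer: 2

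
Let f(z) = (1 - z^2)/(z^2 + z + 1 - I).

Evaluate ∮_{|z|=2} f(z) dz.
By the residue theorem, ∮_C f(z) dz = 2πi · (sum of the residues of f at the poles inside |z| = 2).

The denominator factors as (z + 1 + I)*(z - I), so the singularities of f are simple poles at z = -1 - I, z = I.
  |-1 - I|² = 2 < 4 = 2², so this pole is inside the contour.
  |I|² = 1 < 4 = 2², so this pole is inside the contour.

With P(z) = 1 - z^2 and Q(z) = z^2 + z + 1 - I, each pole is simple, so Res(f, z₀) = P(z₀)/Q'(z₀) with Q'(z) = 2*z + 1.
  Res(f, -1 - I) = P(-1 - I)/Q'(-1 - I) = (1 - 2*I)/(-1 - 2*I) = 3/5 + 4*I/5
  Res(f, I) = P(I)/Q'(I) = (2)/(1 + 2*I) = 2/5 - 4*I/5

Sum of residues inside C: 1
∮_C f(z) dz = 2πi · (1) = 2*I*pi

Final answer: 2*I*pi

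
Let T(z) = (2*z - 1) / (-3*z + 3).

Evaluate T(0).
Substitute z = 0:
  numerator:   2*(0) - 1 = -1
  denominator: -3*(0) + 3 = 3
T(0) = (-1)/(3) = -1/3

Final answer: -1/3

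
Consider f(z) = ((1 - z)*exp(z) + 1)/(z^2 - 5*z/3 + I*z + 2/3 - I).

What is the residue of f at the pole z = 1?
Write f(z) = P(z)/Q(z) with P(z) = (1 - z)*exp(z) + 1 and Q(z) = z^2 - 5*z/3 + I*z + 2/3 - I.
The denominator factors as Q(z) = (z - 2/3 + I)*(z - 1), so z = 1 is a simple zero of Q and P is analytic there; z = 1 is therefore a simple pole and
  Res(f, z₀) = P(z₀)/Q'(z₀).

Q'(z) = 2*z - 5/3 + I, so Q'(1) = 1/3 + I.
P(1) = 1.

Res(f, 1) = (1)/(1/3 + I) = 3/10 - 9*I/10

Final answer: 3/10 - 9*I/10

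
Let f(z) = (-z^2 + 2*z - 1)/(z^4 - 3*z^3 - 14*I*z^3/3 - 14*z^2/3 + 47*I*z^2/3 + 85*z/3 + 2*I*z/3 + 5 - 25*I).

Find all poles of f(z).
The singularities of f are the zeros of the denominator. Factoring,
  z^4 - 3*z^3 - 14*I*z^3/3 - 14*z^2/3 + 47*I*z^2/3 + 85*z/3 + 2*I*z/3 + 5 - 25*I = (z - 1 - 2*I)*(z - 3 + I)*(z + 1 - 2*I/3)*(z - 3*I)
so the candidates are z = 1 + 2*I, z = 3 - I, z = -1 + 2*I/3, z = 3*I.

Check the numerator P(z) = -z^2 + 2*z - 1 at each one:
  P(1 + 2*I) = 4 ≠ 0, so z = 1 + 2*I is a (simple) pole.
  P(3 - I) = -3 + 4*I ≠ 0, so z = 3 - I is a (simple) pole.
  P(-1 + 2*I/3) = -32/9 + 8*I/3 ≠ 0, so z = -1 + 2*I/3 is a (simple) pole.
  P(3*I) = 8 + 6*I ≠ 0, so z = 3*I is a (simple) pole.

Poles of f: {-1 + 2*I/3, 3*I, 1 + 2*I, 3 - I}

Final answer: {-1 + 2*I/3, 3*I, 1 + 2*I, 3 - I}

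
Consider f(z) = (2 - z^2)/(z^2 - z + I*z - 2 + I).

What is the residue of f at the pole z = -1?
-3/10 - I/10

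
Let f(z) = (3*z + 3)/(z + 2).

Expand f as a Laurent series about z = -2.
Put w = z - (-2), i.e. z = w - 2. The denominator is w, so it suffices to rewrite the numerator in powers of w.

P(z) = 3*z + 3
P(w - 2) = -3 + 3*w

Dividing each term by w:
  f = -3/w + 3

Substituting back w = z + 2:
  f(z) = -3/(z + 2) + 3

The series is finite because the numerator is a polynomial; the negative powers form the principal part, and the coefficient of 1/(z + 2) gives Res(f, -2) = -3.

Final answer: -3/(z + 2) + 3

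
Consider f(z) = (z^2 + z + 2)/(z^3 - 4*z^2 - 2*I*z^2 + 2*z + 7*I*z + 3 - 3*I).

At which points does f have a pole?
{I, 1 + I, 3}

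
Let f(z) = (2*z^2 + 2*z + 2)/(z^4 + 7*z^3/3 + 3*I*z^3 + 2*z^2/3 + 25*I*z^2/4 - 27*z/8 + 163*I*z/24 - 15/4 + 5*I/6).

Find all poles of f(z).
{-1 + I, -1/2 - 3*I/2, -1/2 - I, -1/3 - 3*I/2}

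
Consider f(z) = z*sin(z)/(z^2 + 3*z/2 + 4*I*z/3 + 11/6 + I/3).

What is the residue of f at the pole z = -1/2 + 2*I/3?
Write f(z) = P(z)/Q(z) with P(z) = z*sin(z) and Q(z) = z^2 + 3*z/2 + 4*I*z/3 + 11/6 + I/3.
The denominator factors as Q(z) = (z + 1/2 - 2*I/3)*(z + 1 + 2*I), so z = -1/2 + 2*I/3 is a simple zero of Q and P is analytic there; z = -1/2 + 2*I/3 is therefore a simple pole and
  Res(f, z₀) = P(z₀)/Q'(z₀).

Q'(z) = 2*z + 3/2 + 4*I/3, so Q'(-1/2 + 2*I/3) = 1/2 + 8*I/3.
P(-1/2 + 2*I/3) = (1/2 - 2*I/3)*sin(1/2 - 2*I/3).

Res(f, -1/2 + 2*I/3) = ((1/2 - 2*I/3)*sin(1/2 - 2*I/3))/(1/2 + 8*I/3) = (-11/53 - 12*I/53)*sin(1/2 - 2*I/3)

Final answer: (-11/53 - 12*I/53)*sin(1/2 - 2*I/3)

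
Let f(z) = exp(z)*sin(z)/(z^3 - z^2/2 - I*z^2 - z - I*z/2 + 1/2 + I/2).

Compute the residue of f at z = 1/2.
Write f(z) = P(z)/Q(z) with P(z) = exp(z)*sin(z) and Q(z) = z^3 - z^2/2 - I*z^2 - z - I*z/2 + 1/2 + I/2.
The denominator factors as Q(z) = (z - 1/2)*(z - 1 - I)*(z + 1), so z = 1/2 is a simple zero of Q and P is analytic there; z = 1/2 is therefore a simple pole and
  Res(f, z₀) = P(z₀)/Q'(z₀).

Q'(z) = 3*z^2 - z - 2*I*z - 1 - I/2, so Q'(1/2) = -3/4 - 3*I/2.
P(1/2) = exp(1/2)*sin(1/2).

Res(f, 1/2) = (exp(1/2)*sin(1/2))/(-3/4 - 3*I/2) = (-4/15 + 8*I/15)*exp(1/2)*sin(1/2)

Final answer: (-4/15 + 8*I/15)*exp(1/2)*sin(1/2)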